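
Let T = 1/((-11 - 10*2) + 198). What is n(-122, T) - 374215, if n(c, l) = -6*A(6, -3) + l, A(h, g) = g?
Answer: -62490898/167 ≈ -3.7420e+5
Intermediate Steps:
T = 1/167 (T = 1/((-11 - 20) + 198) = 1/(-31 + 198) = 1/167 ≈ 0.0059880)
n(c, l) = 18 + l (n(c, l) = -6*(-3) + l = 18 + l)
n(-122, T) - 374215 = (18 + 1/167) - 374215 = 3007/167 - 374215 = -62490898/167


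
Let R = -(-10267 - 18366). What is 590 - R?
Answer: -28043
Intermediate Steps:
R = 28633 (R = -1*(-28633) = 28633)
590 - R = 590 - 1*28633 = 590 - 28633 = -28043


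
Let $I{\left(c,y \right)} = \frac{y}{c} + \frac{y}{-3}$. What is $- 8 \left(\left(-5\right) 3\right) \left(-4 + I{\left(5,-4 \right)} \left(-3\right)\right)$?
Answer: $-672$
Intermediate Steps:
$I{\left(c,y \right)} = - \frac{y}{3} + \frac{y}{c}$ ($I{\left(c,y \right)} = \frac{y}{c} + y \left(- \frac{1}{3}\right) = \frac{y}{c} - \frac{y}{3} = - \frac{y}{3} + \frac{y}{c}$)
$- 8 \left(\left(-5\right) 3\right) \left(-4 + I{\left(5,-4 \right)} \left(-3\right)\right) = - 8 \left(\left(-5\right) 3\right) \left(-4 + \left(\left(- \frac{1}{3}\right) \left(-4\right) - \frac{4}{5}\right) \left(-3\right)\right) = \left(-8\right) \left(-15\right) \left(-4 + \left(\frac{4}{3} - \frac{4}{5}\right) \left(-3\right)\right) = 120 \left(-4 + \left(\frac{4}{3} - \frac{4}{5}\right) \left(-3\right)\right) = 120 \left(-4 + \frac{8}{15} \left(-3\right)\right) = 120 \left(-4 - \frac{8}{5}\right) = 120 \left(- \frac{28}{5}\right) = -672$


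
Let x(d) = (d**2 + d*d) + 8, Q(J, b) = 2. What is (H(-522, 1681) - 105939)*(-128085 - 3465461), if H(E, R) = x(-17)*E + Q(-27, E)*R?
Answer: 1467852141074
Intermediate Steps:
x(d) = 8 + 2*d**2 (x(d) = (d**2 + d**2) + 8 = 2*d**2 + 8 = 8 + 2*d**2)
H(E, R) = 2*R + 586*E (H(E, R) = (8 + 2*(-17)**2)*E + 2*R = (8 + 2*289)*E + 2*R = (8 + 578)*E + 2*R = 586*E + 2*R = 2*R + 586*E)
(H(-522, 1681) - 105939)*(-128085 - 3465461) = ((2*1681 + 586*(-522)) - 105939)*(-128085 - 3465461) = ((3362 - 305892) - 105939)*(-3593546) = (-302530 - 105939)*(-3593546) = -408469*(-3593546) = 1467852141074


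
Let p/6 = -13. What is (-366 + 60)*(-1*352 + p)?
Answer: 131580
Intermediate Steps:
p = -78 (p = 6*(-13) = -78)
(-366 + 60)*(-1*352 + p) = (-366 + 60)*(-1*352 - 78) = -306*(-352 - 78) = -306*(-430) = 131580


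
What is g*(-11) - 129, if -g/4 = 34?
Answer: 1367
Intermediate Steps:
g = -136 (g = -4*34 = -136)
g*(-11) - 129 = -136*(-11) - 129 = 1496 - 129 = 1367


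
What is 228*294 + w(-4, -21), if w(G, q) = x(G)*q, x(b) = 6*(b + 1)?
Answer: 67410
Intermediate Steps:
x(b) = 6 + 6*b (x(b) = 6*(1 + b) = 6 + 6*b)
w(G, q) = q*(6 + 6*G) (w(G, q) = (6 + 6*G)*q = q*(6 + 6*G))
228*294 + w(-4, -21) = 228*294 + 6*(-21)*(1 - 4) = 67032 + 6*(-21)*(-3) = 67032 + 378 = 67410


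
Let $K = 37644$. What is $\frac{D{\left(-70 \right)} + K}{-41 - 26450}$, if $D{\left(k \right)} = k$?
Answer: $- \frac{37574}{26491} \approx -1.4184$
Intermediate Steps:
$\frac{D{\left(-70 \right)} + K}{-41 - 26450} = \frac{-70 + 37644}{-41 - 26450} = \frac{37574}{-26491} = 37574 \left(- \frac{1}{26491}\right) = - \frac{37574}{26491}$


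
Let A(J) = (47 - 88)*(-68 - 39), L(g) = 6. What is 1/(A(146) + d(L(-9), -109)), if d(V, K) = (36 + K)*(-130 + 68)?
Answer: 1/8913 ≈ 0.00011220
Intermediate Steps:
d(V, K) = -2232 - 62*K (d(V, K) = (36 + K)*(-62) = -2232 - 62*K)
A(J) = 4387 (A(J) = -41*(-107) = 4387)
1/(A(146) + d(L(-9), -109)) = 1/(4387 + (-2232 - 62*(-109))) = 1/(4387 + (-2232 + 6758)) = 1/(4387 + 4526) = 1/8913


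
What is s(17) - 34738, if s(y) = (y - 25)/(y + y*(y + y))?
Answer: -20669118/595 ≈ -34738.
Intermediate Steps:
s(y) = (-25 + y)/(y + 2*y²) (s(y) = (-25 + y)/(y + y*(2*y)) = (-25 + y)/(y + 2*y²))
s(17) - 34738 = (-25 + 17)/(17*(1 + 2*17)) - 34738 = (1/17)*(-8)/(1 + 34) - 34738 = (1/17)*(-8)/35 - 34738 = (1/17)*(1/35)*(-8) - 34738 = -8/595 - 34738 = -20669118/595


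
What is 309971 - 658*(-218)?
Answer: 453415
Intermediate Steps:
309971 - 658*(-218) = 309971 + 143444 = 453415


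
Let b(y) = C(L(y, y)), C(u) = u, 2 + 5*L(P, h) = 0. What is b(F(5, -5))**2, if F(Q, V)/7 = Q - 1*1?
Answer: 4/25 ≈ 0.16000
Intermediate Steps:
L(P, h) = -2/5 (L(P, h) = -2/5 + (1/5)*0 = -2/5 + 0 = -2/5)
F(Q, V) = -7 + 7*Q (F(Q, V) = 7*(Q - 1*1) = 7*(Q - 1) = 7*(-1 + Q) = -7 + 7*Q)
b(y) = -2/5
b(F(5, -5))**2 = (-2/5)**2 = 4/25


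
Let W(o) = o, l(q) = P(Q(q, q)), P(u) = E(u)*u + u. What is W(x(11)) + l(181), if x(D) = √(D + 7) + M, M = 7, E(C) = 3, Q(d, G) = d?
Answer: 731 + 3*√2 ≈ 735.24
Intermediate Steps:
x(D) = 7 + √(7 + D) (x(D) = √(D + 7) + 7 = √(7 + D) + 7 = 7 + √(7 + D))
P(u) = 4*u (P(u) = 3*u + u = 4*u)
l(q) = 4*q
W(x(11)) + l(181) = (7 + √(7 + 11)) + 4*181 = (7 + √18) + 724 = (7 + 3*√2) + 724 = 731 + 3*√2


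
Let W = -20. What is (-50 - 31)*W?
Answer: 1620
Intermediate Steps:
(-50 - 31)*W = (-50 - 31)*(-20) = -81*(-20) = 1620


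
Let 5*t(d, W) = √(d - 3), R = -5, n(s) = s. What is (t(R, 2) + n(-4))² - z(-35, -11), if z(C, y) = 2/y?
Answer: 4362/275 - 16*I*√2/5 ≈ 15.862 - 4.5255*I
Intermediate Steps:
t(d, W) = √(-3 + d)/5 (t(d, W) = √(d - 3)/5 = √(-3 + d)/5)
(t(R, 2) + n(-4))² - z(-35, -11) = (√(-3 - 5)/5 - 4)² - 2/(-11) = (√(-8)/5 - 4)² - 2*(-1)/11 = ((2*I*√2)/5 - 4)² - 1*(-2/11) = (2*I*√2/5 - 4)² + 2/11 = (-4 + 2*I*√2/5)² + 2/11 = 2/11 + (-4 + 2*I*√2/5)²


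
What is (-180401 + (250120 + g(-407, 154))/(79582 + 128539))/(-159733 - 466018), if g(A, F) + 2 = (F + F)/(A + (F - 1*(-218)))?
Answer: 26817847437/93022802765 ≈ 0.28829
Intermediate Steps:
g(A, F) = -2 + 2*F/(218 + A + F) (g(A, F) = -2 + (F + F)/(A + (F - 1*(-218))) = -2 + (2*F)/(A + (F + 218)) = -2 + (2*F)/(A + (218 + F)) = -2 + (2*F)/(218 + A + F) = -2 + 2*F/(218 + A + F))
(-180401 + (250120 + g(-407, 154))/(79582 + 128539))/(-159733 - 466018) = (-180401 + (250120 + 2*(-218 - 1*(-407))/(218 - 407 + 154))/(79582 + 128539))/(-159733 - 466018) = (-180401 + (250120 + 2*(-218 + 407)/(-35))/208121)/(-625751) = (-180401 + (250120 + 2*(-1/35)*189)*(1/208121))*(-1/625751) = (-180401 + (250120 - 54/5)*(1/208121))*(-1/625751) = (-180401 + (1250546/5)*(1/208121))*(-1/625751) = (-180401 + 1250546/1040605)*(-1/625751) = -187724932059/1040605*(-1/625751) = 26817847437/93022802765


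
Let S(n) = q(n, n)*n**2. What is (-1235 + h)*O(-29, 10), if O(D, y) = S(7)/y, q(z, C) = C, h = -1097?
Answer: -399938/5 ≈ -79988.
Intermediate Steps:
S(n) = n**3 (S(n) = n*n**2 = n**3)
O(D, y) = 343/y (O(D, y) = 7**3/y = 343/y)
(-1235 + h)*O(-29, 10) = (-1235 - 1097)*(343/10) = -799876/10 = -2332*343/10 = -399938/5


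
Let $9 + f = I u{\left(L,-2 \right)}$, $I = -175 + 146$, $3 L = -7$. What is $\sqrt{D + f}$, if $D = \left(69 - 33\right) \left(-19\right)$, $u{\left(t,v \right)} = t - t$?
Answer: $3 i \sqrt{77} \approx 26.325 i$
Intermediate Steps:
$L = - \frac{7}{3}$ ($L = \frac{1}{3} \left(-7\right) = - \frac{7}{3} \approx -2.3333$)
$u{\left(t,v \right)} = 0$
$I = -29$
$f = -9$ ($f = -9 - 0 = -9 + 0 = -9$)
$D = -684$ ($D = 36 \left(-19\right) = -684$)
$\sqrt{D + f} = \sqrt{-684 - 9} = \sqrt{-693} = 3 i \sqrt{77}$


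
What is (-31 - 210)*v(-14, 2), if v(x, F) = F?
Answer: -482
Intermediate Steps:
(-31 - 210)*v(-14, 2) = (-31 - 210)*2 = -241*2 = -482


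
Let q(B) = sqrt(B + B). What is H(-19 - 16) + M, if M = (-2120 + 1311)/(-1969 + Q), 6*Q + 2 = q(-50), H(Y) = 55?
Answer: 1934085611/34904489 + 12135*I/34904489 ≈ 55.411 + 0.00034766*I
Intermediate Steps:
q(B) = sqrt(2)*sqrt(B) (q(B) = sqrt(2*B) = sqrt(2)*sqrt(B))
Q = -1/3 + 5*I/3 (Q = -1/3 + (sqrt(2)*sqrt(-50))/6 = -1/3 + (sqrt(2)*(5*I*sqrt(2)))/6 = -1/3 + (10*I)/6 = -1/3 + 5*I/3 ≈ -0.33333 + 1.6667*I)
M = -7281*(-5908/3 - 5*I/3)/34904489 (M = (-2120 + 1311)/(-1969 + (-1/3 + 5*I/3)) = -809*9*(-5908/3 - 5*I/3)/34904489 = -7281*(-5908/3 - 5*I/3)/34904489 ≈ 0.4108 + 0.00034766*I)
H(-19 - 16) + M = 55 + (14338716/34904489 + 12135*I/34904489) = 1934085611/34904489 + 12135*I/34904489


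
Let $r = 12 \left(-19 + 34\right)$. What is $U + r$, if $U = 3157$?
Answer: $3337$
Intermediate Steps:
$r = 180$ ($r = 12 \cdot 15 = 180$)
$U + r = 3157 + 180 = 3337$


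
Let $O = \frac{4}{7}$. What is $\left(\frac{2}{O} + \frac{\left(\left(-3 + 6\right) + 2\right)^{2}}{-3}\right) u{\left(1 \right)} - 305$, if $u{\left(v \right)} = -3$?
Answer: $- \frac{581}{2} \approx -290.5$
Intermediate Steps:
$O = \frac{4}{7}$ ($O = 4 \cdot \frac{1}{7} = \frac{4}{7} \approx 0.57143$)
$\left(\frac{2}{O} + \frac{\left(\left(-3 + 6\right) + 2\right)^{2}}{-3}\right) u{\left(1 \right)} - 305 = \left(\frac{2}{\frac{4}{7}} + \frac{\left(\left(-3 + 6\right) + 2\right)^{2}}{-3}\right) \left(-3\right) - 305 = \left(2 \cdot \frac{7}{4} + \left(3 + 2\right)^{2} \left(- \frac{1}{3}\right)\right) \left(-3\right) - 305 = \left(\frac{7}{2} + 5^{2} \left(- \frac{1}{3}\right)\right) \left(-3\right) - 305 = \left(\frac{7}{2} + 25 \left(- \frac{1}{3}\right)\right) \left(-3\right) - 305 = \left(\frac{7}{2} - \frac{25}{3}\right) \left(-3\right) - 305 = \left(- \frac{29}{6}\right) \left(-3\right) - 305 = \frac{29}{2} - 305 = - \frac{581}{2}$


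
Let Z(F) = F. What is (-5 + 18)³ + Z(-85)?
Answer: 2112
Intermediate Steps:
(-5 + 18)³ + Z(-85) = (-5 + 18)³ - 85 = 13³ - 85 = 2197 - 85 = 2112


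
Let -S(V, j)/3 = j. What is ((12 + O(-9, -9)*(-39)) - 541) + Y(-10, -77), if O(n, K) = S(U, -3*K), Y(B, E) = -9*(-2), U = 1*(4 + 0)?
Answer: 2648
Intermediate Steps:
U = 4 (U = 1*4 = 4)
S(V, j) = -3*j
Y(B, E) = 18
O(n, K) = 9*K (O(n, K) = -(-9)*K = 9*K)
((12 + O(-9, -9)*(-39)) - 541) + Y(-10, -77) = ((12 + (9*(-9))*(-39)) - 541) + 18 = ((12 - 81*(-39)) - 541) + 18 = ((12 + 3159) - 541) + 18 = (3171 - 541) + 18 = 2630 + 18 = 2648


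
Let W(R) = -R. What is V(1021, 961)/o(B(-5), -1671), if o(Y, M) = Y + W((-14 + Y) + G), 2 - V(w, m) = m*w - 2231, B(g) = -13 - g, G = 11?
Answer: -326316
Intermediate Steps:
V(w, m) = 2233 - m*w (V(w, m) = 2 - (m*w - 2231) = 2 - (-2231 + m*w) = 2 + (2231 - m*w) = 2233 - m*w)
o(Y, M) = 3 (o(Y, M) = Y - ((-14 + Y) + 11) = Y - (-3 + Y) = Y + (3 - Y) = 3)
V(1021, 961)/o(B(-5), -1671) = (2233 - 1*961*1021)/3 = (2233 - 981181)*(⅓) = -978948*⅓ = -326316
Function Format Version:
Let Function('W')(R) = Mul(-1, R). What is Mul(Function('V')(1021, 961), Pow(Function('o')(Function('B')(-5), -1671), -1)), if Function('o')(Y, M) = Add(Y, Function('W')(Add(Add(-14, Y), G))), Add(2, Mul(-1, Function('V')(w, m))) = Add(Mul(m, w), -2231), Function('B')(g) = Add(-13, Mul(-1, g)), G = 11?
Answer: -326316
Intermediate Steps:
Function('V')(w, m) = Add(2233, Mul(-1, m, w)) (Function('V')(w, m) = Add(2, Mul(-1, Add(Mul(m, w), -2231))) = Add(2, Mul(-1, Add(-2231, Mul(m, w)))) = Add(2, Add(2231, Mul(-1, m, w))) = Add(2233, Mul(-1, m, w)))
Function('o')(Y, M) = 3 (Function('o')(Y, M) = Add(Y, Mul(-1, Add(Add(-14, Y), 11))) = Add(Y, Mul(-1, Add(-3, Y))) = Add(Y, Add(3, Mul(-1, Y))) = 3)
Mul(Function('V')(1021, 961), Pow(Function('o')(Function('B')(-5), -1671), -1)) = Mul(Add(2233, Mul(-1, 961, 1021)), Pow(3, -1)) = Mul(Add(2233, -981181), Rational(1, 3)) = Mul(-978948, Rational(1, 3)) = -326316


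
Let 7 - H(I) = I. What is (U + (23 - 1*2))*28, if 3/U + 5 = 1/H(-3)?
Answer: 3996/7 ≈ 570.86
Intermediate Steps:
H(I) = 7 - I
U = -30/49 (U = 3/(-5 + 1/(7 - 1*(-3))) = 3/(-5 + 1/(7 + 3)) = 3/(-5 + 1/10) = 3/(-5 + ⅒) = 3/(-49/10) = 3*(-10/49) = -30/49 ≈ -0.61224)
(U + (23 - 1*2))*28 = (-30/49 + (23 - 1*2))*28 = (-30/49 + (23 - 2))*28 = (-30/49 + 21)*28 = (999/49)*28 = 3996/7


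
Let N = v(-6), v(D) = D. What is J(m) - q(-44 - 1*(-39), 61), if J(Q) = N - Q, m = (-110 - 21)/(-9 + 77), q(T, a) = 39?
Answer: -2929/68 ≈ -43.074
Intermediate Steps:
m = -131/68 ≈ -1.9265
N = -6
J(Q) = -6 - Q
J(m) - q(-44 - 1*(-39), 61) = (-6 - 1*(-131/68)) - 1*39 = (-6 + 131/68) - 39 = -277/68 - 39 = -2929/68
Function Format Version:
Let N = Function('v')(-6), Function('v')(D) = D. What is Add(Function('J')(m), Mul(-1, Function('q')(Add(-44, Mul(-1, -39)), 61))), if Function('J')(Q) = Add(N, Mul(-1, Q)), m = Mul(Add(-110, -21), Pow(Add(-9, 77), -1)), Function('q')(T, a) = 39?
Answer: Rational(-2929, 68) ≈ -43.074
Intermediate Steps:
m = Rational(-131, 68) (m = Mul(-131, Pow(68, -1)) = Mul(-131, Rational(1, 68)) = Rational(-131, 68) ≈ -1.9265)
N = -6
Function('J')(Q) = Add(-6, Mul(-1, Q))
Add(Function('J')(m), Mul(-1, Function('q')(Add(-44, Mul(-1, -39)), 61))) = Add(Add(-6, Mul(-1, Rational(-131, 68))), Mul(-1, 39)) = Add(Add(-6, Rational(131, 68)), -39) = Add(Rational(-277, 68), -39) = Rational(-2929, 68)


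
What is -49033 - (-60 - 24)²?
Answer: -56089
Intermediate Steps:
-49033 - (-60 - 24)² = -49033 - 1*(-84)² = -49033 - 1*7056 = -49033 - 7056 = -56089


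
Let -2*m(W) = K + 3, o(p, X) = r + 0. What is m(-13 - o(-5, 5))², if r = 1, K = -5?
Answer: 1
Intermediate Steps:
o(p, X) = 1 (o(p, X) = 1 + 0 = 1)
m(W) = 1 (m(W) = -(-5 + 3)/2 = -½*(-2) = 1)
m(-13 - o(-5, 5))² = 1² = 1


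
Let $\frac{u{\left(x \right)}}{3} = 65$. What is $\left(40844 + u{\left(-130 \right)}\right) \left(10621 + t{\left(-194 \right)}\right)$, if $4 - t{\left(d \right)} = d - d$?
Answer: $436039375$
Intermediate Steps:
$t{\left(d \right)} = 4$ ($t{\left(d \right)} = 4 - \left(d - d\right) = 4 - 0 = 4 + 0 = 4$)
$u{\left(x \right)} = 195$ ($u{\left(x \right)} = 3 \cdot 65 = 195$)
$\left(40844 + u{\left(-130 \right)}\right) \left(10621 + t{\left(-194 \right)}\right) = \left(40844 + 195\right) \left(10621 + 4\right) = 41039 \cdot 10625 = 436039375$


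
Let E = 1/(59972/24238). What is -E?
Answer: -12119/29986 ≈ -0.40416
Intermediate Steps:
E = 12119/29986 (E = 1/(59972*(1/24238)) = 1/(29986/12119) = 12119/29986 ≈ 0.40416)
-E = -1*12119/29986 = -12119/29986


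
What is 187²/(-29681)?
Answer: -34969/29681 ≈ -1.1782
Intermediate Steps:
187²/(-29681) = 34969*(-1/29681) = -34969/29681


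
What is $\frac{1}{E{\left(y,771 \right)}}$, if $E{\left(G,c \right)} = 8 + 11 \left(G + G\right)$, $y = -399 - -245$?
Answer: $- \frac{1}{3380} \approx -0.00029586$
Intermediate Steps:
$y = -154$ ($y = -399 + 245 = -154$)
$E{\left(G,c \right)} = 8 + 22 G$ ($E{\left(G,c \right)} = 8 + 11 \cdot 2 G = 8 + 22 G$)
$\frac{1}{E{\left(y,771 \right)}} = \frac{1}{8 + 22 \left(-154\right)} = \frac{1}{8 - 3388} = \frac{1}{-3380} = - \frac{1}{3380}$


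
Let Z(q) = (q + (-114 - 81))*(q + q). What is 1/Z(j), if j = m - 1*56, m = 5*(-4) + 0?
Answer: 1/41192 ≈ 2.4277e-5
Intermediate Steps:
m = -20 (m = -20 + 0 = -20)
j = -76 (j = -20 - 1*56 = -20 - 56 = -76)
Z(q) = 2*q*(-195 + q) (Z(q) = (q - 195)*(2*q) = (-195 + q)*(2*q) = 2*q*(-195 + q))
1/Z(j) = 1/(2*(-76)*(-195 - 76)) = 1/(2*(-76)*(-271)) = 1/41192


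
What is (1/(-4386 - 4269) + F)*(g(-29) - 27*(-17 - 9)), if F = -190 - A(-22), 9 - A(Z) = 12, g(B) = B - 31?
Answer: -346356004/2885 ≈ -1.2005e+5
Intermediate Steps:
g(B) = -31 + B
A(Z) = -3 (A(Z) = 9 - 1*12 = 9 - 12 = -3)
F = -187 (F = -190 - 1*(-3) = -190 + 3 = -187)
(1/(-4386 - 4269) + F)*(g(-29) - 27*(-17 - 9)) = (1/(-4386 - 4269) - 187)*((-31 - 29) - 27*(-17 - 9)) = (1/(-8655) - 187)*(-60 - 27*(-26)) = (-1/8655 - 187)*(-60 + 702) = -1618486/8655*642 = -346356004/2885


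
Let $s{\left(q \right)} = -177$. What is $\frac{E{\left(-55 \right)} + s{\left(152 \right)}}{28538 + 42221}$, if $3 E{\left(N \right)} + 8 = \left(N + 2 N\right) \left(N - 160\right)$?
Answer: $\frac{34936}{212277} \approx 0.16458$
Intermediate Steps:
$E{\left(N \right)} = - \frac{8}{3} + N \left(-160 + N\right)$ ($E{\left(N \right)} = - \frac{8}{3} + \frac{\left(N + 2 N\right) \left(N - 160\right)}{3} = - \frac{8}{3} + \frac{3 N \left(-160 + N\right)}{3} = - \frac{8}{3} + N \left(-160 + N\right)$)
$\frac{E{\left(-55 \right)} + s{\left(152 \right)}}{28538 + 42221} = \frac{\left(- \frac{8}{3} + \left(-55\right)^{2} - -8800\right) - 177}{28538 + 42221} = \frac{\left(- \frac{8}{3} + 3025 + 8800\right) - 177}{70759} = \left(\frac{35467}{3} - 177\right) \frac{1}{70759} = \frac{34936}{3} \cdot \frac{1}{70759} = \frac{34936}{212277}$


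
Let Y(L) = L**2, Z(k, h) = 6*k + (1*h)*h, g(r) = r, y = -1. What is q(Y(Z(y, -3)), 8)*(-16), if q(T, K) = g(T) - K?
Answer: -16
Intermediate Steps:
Z(k, h) = h**2 + 6*k (Z(k, h) = 6*k + h*h = 6*k + h**2 = h**2 + 6*k)
q(T, K) = T - K
q(Y(Z(y, -3)), 8)*(-16) = (((-3)**2 + 6*(-1))**2 - 1*8)*(-16) = ((9 - 6)**2 - 8)*(-16) = (3**2 - 8)*(-16) = (9 - 8)*(-16) = 1*(-16) = -16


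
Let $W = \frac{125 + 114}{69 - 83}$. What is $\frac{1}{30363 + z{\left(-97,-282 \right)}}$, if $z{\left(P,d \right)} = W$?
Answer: $\frac{14}{424843} \approx 3.2953 \cdot 10^{-5}$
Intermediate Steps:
$W = - \frac{239}{14}$ ($W = \frac{239}{-14} = 239 \left(- \frac{1}{14}\right) = - \frac{239}{14} \approx -17.071$)
$z{\left(P,d \right)} = - \frac{239}{14}$
$\frac{1}{30363 + z{\left(-97,-282 \right)}} = \frac{1}{30363 - \frac{239}{14}} = \frac{1}{\frac{424843}{14}} = \frac{14}{424843}$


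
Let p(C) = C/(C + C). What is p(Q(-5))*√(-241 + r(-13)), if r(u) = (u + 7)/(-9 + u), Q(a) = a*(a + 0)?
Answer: I*√7282/11 ≈ 7.7577*I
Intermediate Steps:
Q(a) = a² (Q(a) = a*a = a²)
r(u) = (7 + u)/(-9 + u)
p(C) = ½ (p(C) = C/((2*C)) = C*(1/(2*C)) = ½)
p(Q(-5))*√(-241 + r(-13)) = √(-241 + (7 - 13)/(-9 - 13))/2 = √(-241 - 6/(-22))/2 = √(-241 - 1/22*(-6))/2 = √(-241 + 3/11)/2 = √(-2648/11)/2 = (2*I*√7282/11)/2 = I*√7282/11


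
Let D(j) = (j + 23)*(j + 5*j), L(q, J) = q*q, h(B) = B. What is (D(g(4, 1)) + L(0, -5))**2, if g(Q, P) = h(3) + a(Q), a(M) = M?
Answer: 1587600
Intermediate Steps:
L(q, J) = q**2
g(Q, P) = 3 + Q
D(j) = 6*j*(23 + j) (D(j) = (23 + j)*(6*j) = 6*j*(23 + j))
(D(g(4, 1)) + L(0, -5))**2 = (6*(3 + 4)*(23 + (3 + 4)) + 0**2)**2 = (6*7*(23 + 7) + 0)**2 = (6*7*30 + 0)**2 = (1260 + 0)**2 = 1260**2 = 1587600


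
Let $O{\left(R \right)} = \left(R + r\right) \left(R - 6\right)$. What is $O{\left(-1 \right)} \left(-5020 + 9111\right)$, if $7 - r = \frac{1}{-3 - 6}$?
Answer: $- \frac{1575035}{9} \approx -1.75 \cdot 10^{5}$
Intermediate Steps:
$r = \frac{64}{9}$ ($r = 7 - \frac{1}{-3 - 6} = 7 - \frac{1}{-9} = 7 - - \frac{1}{9} = 7 + \frac{1}{9} = \frac{64}{9} \approx 7.1111$)
$O{\left(R \right)} = \left(-6 + R\right) \left(\frac{64}{9} + R\right)$ ($O{\left(R \right)} = \left(R + \frac{64}{9}\right) \left(R - 6\right) = \left(\frac{64}{9} + R\right) \left(-6 + R\right) = \left(-6 + R\right) \left(\frac{64}{9} + R\right)$)
$O{\left(-1 \right)} \left(-5020 + 9111\right) = \left(- \frac{128}{3} + \left(-1\right)^{2} + \frac{10}{9} \left(-1\right)\right) \left(-5020 + 9111\right) = \left(- \frac{128}{3} + 1 - \frac{10}{9}\right) 4091 = \left(- \frac{385}{9}\right) 4091 = - \frac{1575035}{9}$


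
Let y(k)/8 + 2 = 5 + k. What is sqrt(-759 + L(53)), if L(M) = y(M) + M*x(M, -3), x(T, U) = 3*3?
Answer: sqrt(166) ≈ 12.884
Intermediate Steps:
y(k) = 24 + 8*k (y(k) = -16 + 8*(5 + k) = -16 + (40 + 8*k) = 24 + 8*k)
x(T, U) = 9
L(M) = 24 + 17*M (L(M) = (24 + 8*M) + M*9 = (24 + 8*M) + 9*M = 24 + 17*M)
sqrt(-759 + L(53)) = sqrt(-759 + (24 + 17*53)) = sqrt(-759 + (24 + 901)) = sqrt(-759 + 925) = sqrt(166)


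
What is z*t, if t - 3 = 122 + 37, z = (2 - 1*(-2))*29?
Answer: 18792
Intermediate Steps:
z = 116 (z = (2 + 2)*29 = 4*29 = 116)
t = 162 (t = 3 + (122 + 37) = 3 + 159 = 162)
z*t = 116*162 = 18792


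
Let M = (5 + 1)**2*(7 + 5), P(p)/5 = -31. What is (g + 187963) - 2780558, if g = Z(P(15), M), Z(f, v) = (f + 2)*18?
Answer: -2595349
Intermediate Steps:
P(p) = -155 (P(p) = 5*(-31) = -155)
M = 432 (M = 6**2*12 = 36*12 = 432)
Z(f, v) = 36 + 18*f (Z(f, v) = (2 + f)*18 = 36 + 18*f)
g = -2754 (g = 36 + 18*(-155) = 36 - 2790 = -2754)
(g + 187963) - 2780558 = (-2754 + 187963) - 2780558 = 185209 - 2780558 = -2595349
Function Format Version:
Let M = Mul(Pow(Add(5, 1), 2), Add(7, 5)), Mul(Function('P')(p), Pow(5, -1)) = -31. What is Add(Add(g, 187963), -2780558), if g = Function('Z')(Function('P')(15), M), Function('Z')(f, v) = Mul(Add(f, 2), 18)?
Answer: -2595349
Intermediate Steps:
Function('P')(p) = -155 (Function('P')(p) = Mul(5, -31) = -155)
M = 432 (M = Mul(Pow(6, 2), 12) = Mul(36, 12) = 432)
Function('Z')(f, v) = Add(36, Mul(18, f)) (Function('Z')(f, v) = Mul(Add(2, f), 18) = Add(36, Mul(18, f)))
g = -2754 (g = Add(36, Mul(18, -155)) = Add(36, -2790) = -2754)
Add(Add(g, 187963), -2780558) = Add(Add(-2754, 187963), -2780558) = Add(185209, -2780558) = -2595349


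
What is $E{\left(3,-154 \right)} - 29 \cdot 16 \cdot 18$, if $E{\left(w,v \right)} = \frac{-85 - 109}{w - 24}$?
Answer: $- \frac{175198}{21} \approx -8342.8$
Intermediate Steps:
$E{\left(w,v \right)} = - \frac{194}{-24 + w}$
$E{\left(3,-154 \right)} - 29 \cdot 16 \cdot 18 = - \frac{194}{-24 + 3} - 29 \cdot 16 \cdot 18 = - \frac{194}{-21} - 464 \cdot 18 = \left(-194\right) \left(- \frac{1}{21}\right) - 8352 = \frac{194}{21} - 8352 = - \frac{175198}{21}$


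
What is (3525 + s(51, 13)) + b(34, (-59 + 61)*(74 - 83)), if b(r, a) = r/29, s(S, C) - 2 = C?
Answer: 102694/29 ≈ 3541.2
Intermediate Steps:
s(S, C) = 2 + C
b(r, a) = r/29 (b(r, a) = r*(1/29) = r/29)
(3525 + s(51, 13)) + b(34, (-59 + 61)*(74 - 83)) = (3525 + (2 + 13)) + (1/29)*34 = (3525 + 15) + 34/29 = 3540 + 34/29 = 102694/29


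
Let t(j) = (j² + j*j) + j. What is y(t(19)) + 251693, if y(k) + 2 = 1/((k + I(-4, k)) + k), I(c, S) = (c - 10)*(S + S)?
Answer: 4849078805/19266 ≈ 2.5169e+5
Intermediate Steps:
I(c, S) = 2*S*(-10 + c) (I(c, S) = (-10 + c)*(2*S) = 2*S*(-10 + c))
t(j) = j + 2*j² (t(j) = (j² + j²) + j = 2*j² + j = j + 2*j²)
y(k) = -2 - 1/(26*k) (y(k) = -2 + 1/((k + 2*k*(-10 - 4)) + k) = -2 + 1/((k + 2*k*(-14)) + k) = -2 + 1/((k - 28*k) + k) = -2 + 1/(-27*k + k) = -2 + 1/(-26*k) = -2 - 1/(26*k))
y(t(19)) + 251693 = (-2 - 1/(19*(1 + 2*19))/26) + 251693 = (-2 - 1/(19*(1 + 38))/26) + 251693 = (-2 - 1/(26*(19*39))) + 251693 = (-2 - 1/26/741) + 251693 = (-2 - 1/26*1/741) + 251693 = (-2 - 1/19266) + 251693 = -38533/19266 + 251693 = 4849078805/19266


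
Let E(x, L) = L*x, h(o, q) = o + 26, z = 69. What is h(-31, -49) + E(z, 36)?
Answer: 2479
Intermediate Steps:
h(o, q) = 26 + o
h(-31, -49) + E(z, 36) = (26 - 31) + 36*69 = -5 + 2484 = 2479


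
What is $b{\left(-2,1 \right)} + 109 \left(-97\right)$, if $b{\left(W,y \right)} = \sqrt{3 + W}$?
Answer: $-10572$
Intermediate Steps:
$b{\left(-2,1 \right)} + 109 \left(-97\right) = \sqrt{3 - 2} + 109 \left(-97\right) = \sqrt{1} - 10573 = 1 - 10573 = -10572$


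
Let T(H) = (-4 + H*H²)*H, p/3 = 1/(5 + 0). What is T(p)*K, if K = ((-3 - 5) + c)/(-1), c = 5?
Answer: -4257/625 ≈ -6.8112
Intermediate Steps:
p = ⅗ (p = 3/(5 + 0) = 3/5 = 3*(⅕) = ⅗ ≈ 0.60000)
T(H) = H*(-4 + H³) (T(H) = (-4 + H³)*H = H*(-4 + H³))
K = 3 (K = ((-3 - 5) + 5)/(-1) = (-8 + 5)*(-1) = -3*(-1) = 3)
T(p)*K = (3*(-4 + (⅗)³)/5)*3 = (3*(-4 + 27/125)/5)*3 = ((⅗)*(-473/125))*3 = -1419/625*3 = -4257/625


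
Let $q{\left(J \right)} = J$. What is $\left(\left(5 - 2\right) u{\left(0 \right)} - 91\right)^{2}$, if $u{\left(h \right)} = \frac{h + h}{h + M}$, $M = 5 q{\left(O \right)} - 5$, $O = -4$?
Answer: $8281$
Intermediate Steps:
$M = -25$ ($M = 5 \left(-4\right) - 5 = -20 - 5 = -25$)
$u{\left(h \right)} = \frac{2 h}{-25 + h}$ ($u{\left(h \right)} = \frac{h + h}{h - 25} = \frac{2 h}{-25 + h}$)
$\left(\left(5 - 2\right) u{\left(0 \right)} - 91\right)^{2} = \left(\left(5 - 2\right) 2 \cdot 0 \frac{1}{-25 + 0} - 91\right)^{2} = \left(3 \cdot 2 \cdot 0 \frac{1}{-25} - 91\right)^{2} = \left(3 \cdot 2 \cdot 0 \left(- \frac{1}{25}\right) - 91\right)^{2} = \left(3 \cdot 0 - 91\right)^{2} = \left(0 - 91\right)^{2} = \left(-91\right)^{2} = 8281$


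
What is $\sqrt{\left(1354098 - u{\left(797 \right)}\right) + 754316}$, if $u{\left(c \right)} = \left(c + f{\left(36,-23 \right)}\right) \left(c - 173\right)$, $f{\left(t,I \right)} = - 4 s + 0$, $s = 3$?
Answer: $\sqrt{1618574} \approx 1272.2$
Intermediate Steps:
$f{\left(t,I \right)} = -12$ ($f{\left(t,I \right)} = \left(-4\right) 3 + 0 = -12 + 0 = -12$)
$u{\left(c \right)} = \left(-173 + c\right) \left(-12 + c\right)$ ($u{\left(c \right)} = \left(c - 12\right) \left(c - 173\right) = \left(-12 + c\right) \left(-173 + c\right) = \left(-173 + c\right) \left(-12 + c\right)$)
$\sqrt{\left(1354098 - u{\left(797 \right)}\right) + 754316} = \sqrt{\left(1354098 - \left(2076 + 797^{2} - 147445\right)\right) + 754316} = \sqrt{\left(1354098 - \left(2076 + 635209 - 147445\right)\right) + 754316} = \sqrt{\left(1354098 - 489840\right) + 754316} = \sqrt{864258 + 754316} = \sqrt{1618574}$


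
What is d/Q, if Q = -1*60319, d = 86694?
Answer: -86694/60319 ≈ -1.4373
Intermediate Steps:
Q = -60319
d/Q = 86694/(-60319) = 86694*(-1/60319) = -86694/60319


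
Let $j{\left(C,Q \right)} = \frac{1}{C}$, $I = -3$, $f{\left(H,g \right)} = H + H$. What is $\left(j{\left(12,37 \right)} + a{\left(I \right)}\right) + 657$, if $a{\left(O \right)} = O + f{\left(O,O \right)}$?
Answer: $\frac{7777}{12} \approx 648.08$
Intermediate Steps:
$f{\left(H,g \right)} = 2 H$
$a{\left(O \right)} = 3 O$ ($a{\left(O \right)} = O + 2 O = 3 O$)
$\left(j{\left(12,37 \right)} + a{\left(I \right)}\right) + 657 = \left(\frac{1}{12} + 3 \left(-3\right)\right) + 657 = \left(\frac{1}{12} - 9\right) + 657 = - \frac{107}{12} + 657 = \frac{7777}{12}$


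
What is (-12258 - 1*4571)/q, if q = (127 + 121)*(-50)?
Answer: 16829/12400 ≈ 1.3572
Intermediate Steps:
q = -12400 (q = 248*(-50) = -12400)
(-12258 - 1*4571)/q = (-12258 - 1*4571)/(-12400) = (-12258 - 4571)*(-1/12400) = -16829*(-1/12400) = 16829/12400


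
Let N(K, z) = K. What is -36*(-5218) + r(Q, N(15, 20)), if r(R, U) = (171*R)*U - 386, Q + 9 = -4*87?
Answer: -728243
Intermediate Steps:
Q = -357 (Q = -9 - 4*87 = -9 - 348 = -357)
r(R, U) = -386 + 171*R*U (r(R, U) = 171*R*U - 386 = -386 + 171*R*U)
-36*(-5218) + r(Q, N(15, 20)) = -36*(-5218) + (-386 + 171*(-357)*15) = 187848 + (-386 - 915705) = 187848 - 916091 = -728243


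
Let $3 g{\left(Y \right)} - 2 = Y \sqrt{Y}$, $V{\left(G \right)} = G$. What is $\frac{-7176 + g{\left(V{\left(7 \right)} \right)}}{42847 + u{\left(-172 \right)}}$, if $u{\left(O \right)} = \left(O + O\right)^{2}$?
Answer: $- \frac{21526}{483549} + \frac{7 \sqrt{7}}{483549} \approx -0.044478$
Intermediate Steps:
$u{\left(O \right)} = 4 O^{2}$ ($u{\left(O \right)} = \left(2 O\right)^{2} = 4 O^{2}$)
$g{\left(Y \right)} = \frac{2}{3} + \frac{Y^{\frac{3}{2}}}{3}$ ($g{\left(Y \right)} = \frac{2}{3} + \frac{Y \sqrt{Y}}{3} = \frac{2}{3} + \frac{Y^{\frac{3}{2}}}{3}$)
$\frac{-7176 + g{\left(V{\left(7 \right)} \right)}}{42847 + u{\left(-172 \right)}} = \frac{-7176 + \left(\frac{2}{3} + \frac{7^{\frac{3}{2}}}{3}\right)}{42847 + 4 \left(-172\right)^{2}} = \frac{-7176 + \left(\frac{2}{3} + \frac{7 \sqrt{7}}{3}\right)}{42847 + 4 \cdot 29584} = \frac{-7176 + \left(\frac{2}{3} + \frac{7 \sqrt{7}}{3}\right)}{42847 + 118336} = \frac{- \frac{21526}{3} + \frac{7 \sqrt{7}}{3}}{161183} = \left(- \frac{21526}{3} + \frac{7 \sqrt{7}}{3}\right) \frac{1}{161183} = - \frac{21526}{483549} + \frac{7 \sqrt{7}}{483549}$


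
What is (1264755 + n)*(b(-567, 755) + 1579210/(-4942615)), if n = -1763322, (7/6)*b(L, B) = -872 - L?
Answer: 903008530958928/6919661 ≈ 1.3050e+8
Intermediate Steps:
b(L, B) = -5232/7 - 6*L/7 (b(L, B) = 6*(-872 - L)/7 = -5232/7 - 6*L/7)
(1264755 + n)*(b(-567, 755) + 1579210/(-4942615)) = (1264755 - 1763322)*((-5232/7 - 6/7*(-567)) + 1579210/(-4942615)) = -498567*((-5232/7 + 486) + 1579210*(-1/4942615)) = -498567*(-1830/7 - 315842/988523) = -498567*(-1811207984/6919661) = 903008530958928/6919661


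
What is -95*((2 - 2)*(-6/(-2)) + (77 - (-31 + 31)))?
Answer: -7315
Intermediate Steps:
-95*((2 - 2)*(-6/(-2)) + (77 - (-31 + 31))) = -95*(0*(-6*(-1/2)) + (77 - 1*0)) = -95*(0*3 + (77 + 0)) = -95*(0 + 77) = -95*77 = -7315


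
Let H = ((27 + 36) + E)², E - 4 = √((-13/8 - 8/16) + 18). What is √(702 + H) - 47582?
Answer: -47582 + √(83310 + 536*√254)/4 ≈ -47506.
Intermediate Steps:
E = 4 + √254/4 (E = 4 + √((-13/8 - 8/16) + 18) = 4 + √((-13*⅛ - 8*1/16) + 18) = 4 + √((-13/8 - ½) + 18) = 4 + √(-17/8 + 18) = 4 + √(127/8) = 4 + √254/4 ≈ 7.9843)
H = (67 + √254/4)² (H = ((27 + 36) + (4 + √254/4))² = (63 + (4 + √254/4))² = (67 + √254/4)² ≈ 5038.8)
√(702 + H) - 47582 = √(702 + (268 + √254)²/16) - 47582 = -47582 + √(702 + (268 + √254)²/16)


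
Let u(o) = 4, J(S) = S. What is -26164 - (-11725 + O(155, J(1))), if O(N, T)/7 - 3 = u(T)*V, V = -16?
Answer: -14012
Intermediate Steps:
O(N, T) = -427 (O(N, T) = 21 + 7*(4*(-16)) = 21 + 7*(-64) = 21 - 448 = -427)
-26164 - (-11725 + O(155, J(1))) = -26164 - (-11725 - 427) = -26164 - 1*(-12152) = -26164 + 12152 = -14012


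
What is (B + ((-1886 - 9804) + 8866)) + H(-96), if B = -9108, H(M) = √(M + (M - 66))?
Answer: -11932 + I*√258 ≈ -11932.0 + 16.062*I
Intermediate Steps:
H(M) = √(-66 + 2*M) (H(M) = √(M + (-66 + M)) = √(-66 + 2*M))
(B + ((-1886 - 9804) + 8866)) + H(-96) = (-9108 + ((-1886 - 9804) + 8866)) + √(-66 + 2*(-96)) = (-9108 + (-11690 + 8866)) + √(-66 - 192) = (-9108 - 2824) + √(-258) = -11932 + I*√258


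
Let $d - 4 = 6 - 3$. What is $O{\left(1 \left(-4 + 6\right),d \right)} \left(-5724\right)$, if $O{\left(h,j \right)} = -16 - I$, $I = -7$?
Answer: $51516$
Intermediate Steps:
$d = 7$ ($d = 4 + \left(6 - 3\right) = 4 + 3 = 7$)
$O{\left(h,j \right)} = -9$ ($O{\left(h,j \right)} = -16 - -7 = -16 + 7 = -9$)
$O{\left(1 \left(-4 + 6\right),d \right)} \left(-5724\right) = \left(-9\right) \left(-5724\right) = 51516$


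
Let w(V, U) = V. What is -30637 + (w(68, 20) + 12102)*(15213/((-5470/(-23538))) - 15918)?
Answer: 329805008639/547 ≈ 6.0293e+8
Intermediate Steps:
-30637 + (w(68, 20) + 12102)*(15213/((-5470/(-23538))) - 15918) = -30637 + (68 + 12102)*(15213/((-5470/(-23538))) - 15918) = -30637 + 12170*(15213/((-5470*(-1/23538))) - 15918) = -30637 + 12170*(15213/(2735/11769) - 15918) = -30637 + 12170*(15213*(11769/2735) - 15918) = -30637 + 12170*(179041797/2735 - 15918) = -30637 + 12170*(135506067/2735) = -30637 + 329821767078/547 = 329805008639/547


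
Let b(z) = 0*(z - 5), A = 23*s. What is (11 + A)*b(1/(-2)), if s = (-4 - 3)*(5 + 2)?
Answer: 0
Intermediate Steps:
s = -49 (s = -7*7 = -49)
A = -1127 (A = 23*(-49) = -1127)
b(z) = 0 (b(z) = 0*(-5 + z) = 0)
(11 + A)*b(1/(-2)) = (11 - 1127)*0 = -1116*0 = 0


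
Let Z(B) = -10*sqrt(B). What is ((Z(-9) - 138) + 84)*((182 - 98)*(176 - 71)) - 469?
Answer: -476749 - 264600*I ≈ -4.7675e+5 - 2.646e+5*I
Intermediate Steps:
((Z(-9) - 138) + 84)*((182 - 98)*(176 - 71)) - 469 = ((-30*I - 138) + 84)*((182 - 98)*(176 - 71)) - 469 = ((-30*I - 138) + 84)*(84*105) - 469 = ((-30*I - 138) + 84)*8820 - 469 = ((-138 - 30*I) + 84)*8820 - 469 = (-54 - 30*I)*8820 - 469 = (-476280 - 264600*I) - 469 = -476749 - 264600*I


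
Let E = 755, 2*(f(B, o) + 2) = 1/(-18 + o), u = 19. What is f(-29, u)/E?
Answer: -3/1510 ≈ -0.0019868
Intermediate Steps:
f(B, o) = -2 + 1/(2*(-18 + o))
f(-29, u)/E = ((73 - 4*19)/(2*(-18 + 19)))/755 = ((1/2)*(73 - 76)/1)*(1/755) = ((1/2)*1*(-3))*(1/755) = -3/2*1/755 = -3/1510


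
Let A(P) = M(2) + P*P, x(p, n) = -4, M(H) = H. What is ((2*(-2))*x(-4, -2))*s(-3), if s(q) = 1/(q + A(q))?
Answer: 2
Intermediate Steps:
A(P) = 2 + P² (A(P) = 2 + P*P = 2 + P²)
s(q) = 1/(2 + q + q²) (s(q) = 1/(q + (2 + q²)) = 1/(2 + q + q²))
((2*(-2))*x(-4, -2))*s(-3) = ((2*(-2))*(-4))/(2 - 3 + (-3)²) = (-4*(-4))/(2 - 3 + 9) = 16/8 = 16*(⅛) = 2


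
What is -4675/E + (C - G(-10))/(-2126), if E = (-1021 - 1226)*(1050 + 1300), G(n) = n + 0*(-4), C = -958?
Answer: 100316113/224524734 ≈ 0.44679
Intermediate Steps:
G(n) = n (G(n) = n + 0 = n)
E = -5280450 (E = -2247*2350 = -5280450)
-4675/E + (C - G(-10))/(-2126) = -4675/(-5280450) + (-958 - 1*(-10))/(-2126) = -4675*(-1/5280450) + (-958 + 10)*(-1/2126) = 187/211218 - 948*(-1/2126) = 187/211218 + 474/1063 = 100316113/224524734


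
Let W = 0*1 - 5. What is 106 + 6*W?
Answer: 76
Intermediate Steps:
W = -5 (W = 0 - 5 = -5)
106 + 6*W = 106 + 6*(-5) = 106 - 30 = 76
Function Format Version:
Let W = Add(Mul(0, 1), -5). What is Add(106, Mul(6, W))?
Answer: 76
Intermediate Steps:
W = -5 (W = Add(0, -5) = -5)
Add(106, Mul(6, W)) = Add(106, Mul(6, -5)) = Add(106, -30) = 76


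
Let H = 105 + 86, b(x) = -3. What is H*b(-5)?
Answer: -573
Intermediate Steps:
H = 191
H*b(-5) = 191*(-3) = -573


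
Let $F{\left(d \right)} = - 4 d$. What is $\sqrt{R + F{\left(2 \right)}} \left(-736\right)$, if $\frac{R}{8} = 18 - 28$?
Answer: $- 1472 i \sqrt{22} \approx - 6904.3 i$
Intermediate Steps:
$R = -80$ ($R = 8 \left(18 - 28\right) = 8 \left(-10\right) = -80$)
$\sqrt{R + F{\left(2 \right)}} \left(-736\right) = \sqrt{-80 - 8} \left(-736\right) = \sqrt{-88} \left(-736\right) = 2 i \sqrt{22} \left(-736\right) = - 1472 i \sqrt{22}$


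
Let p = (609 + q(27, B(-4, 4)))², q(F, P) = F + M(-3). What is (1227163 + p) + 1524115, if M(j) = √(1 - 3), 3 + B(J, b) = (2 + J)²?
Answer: 3155772 + 1272*I*√2 ≈ 3.1558e+6 + 1798.9*I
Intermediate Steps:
B(J, b) = -3 + (2 + J)²
M(j) = I*√2 (M(j) = √(-2) = I*√2)
q(F, P) = F + I*√2
p = (636 + I*√2)² (p = (609 + (27 + I*√2))² = (636 + I*√2)² ≈ 4.0449e+5 + 1799.0*I)
(1227163 + p) + 1524115 = (1227163 + (636 + I*√2)²) + 1524115 = 2751278 + (636 + I*√2)²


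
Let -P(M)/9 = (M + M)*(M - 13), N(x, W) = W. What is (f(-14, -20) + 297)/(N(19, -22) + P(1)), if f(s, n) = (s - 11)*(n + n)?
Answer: 1297/194 ≈ 6.6856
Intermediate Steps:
P(M) = -18*M*(-13 + M) (P(M) = -9*(M + M)*(M - 13) = -9*2*M*(-13 + M) = -18*M*(-13 + M))
f(s, n) = 2*n*(-11 + s) (f(s, n) = (-11 + s)*(2*n) = 2*n*(-11 + s))
(f(-14, -20) + 297)/(N(19, -22) + P(1)) = (2*(-20)*(-11 - 14) + 297)/(-22 + 18*1*(13 - 1*1)) = (2*(-20)*(-25) + 297)/(-22 + 18*1*(13 - 1)) = (1000 + 297)/(-22 + 18*1*12) = 1297/(-22 + 216) = 1297/194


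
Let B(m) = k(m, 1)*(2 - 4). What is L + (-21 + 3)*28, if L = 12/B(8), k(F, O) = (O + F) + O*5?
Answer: -3531/7 ≈ -504.43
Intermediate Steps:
k(F, O) = F + 6*O (k(F, O) = (F + O) + 5*O = F + 6*O)
B(m) = -12 - 2*m (B(m) = (m + 6*1)*(2 - 4) = (m + 6)*(-2) = (6 + m)*(-2) = -12 - 2*m)
L = -3/7 (L = 12/(-12 - 2*8) = 12/(-12 - 16) = 12/(-28) = 12*(-1/28) = -3/7 ≈ -0.42857)
L + (-21 + 3)*28 = -3/7 + (-21 + 3)*28 = -3/7 - 18*28 = -3/7 - 504 = -3531/7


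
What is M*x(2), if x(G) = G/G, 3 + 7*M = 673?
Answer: 670/7 ≈ 95.714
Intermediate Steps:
M = 670/7 (M = -3/7 + (⅐)*673 = -3/7 + 673/7 = 670/7 ≈ 95.714)
x(G) = 1
M*x(2) = (670/7)*1 = 670/7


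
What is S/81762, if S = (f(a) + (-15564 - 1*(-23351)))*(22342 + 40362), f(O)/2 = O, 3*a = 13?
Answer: 733229224/122643 ≈ 5978.6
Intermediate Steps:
a = 13/3 (a = (1/3)*13 = 13/3 ≈ 4.3333)
f(O) = 2*O
S = 1466458448/3 (S = (2*(13/3) + (-15564 - 1*(-23351)))*(22342 + 40362) = (26/3 + (-15564 + 23351))*62704 = (26/3 + 7787)*62704 = (23387/3)*62704 = 1466458448/3 ≈ 4.8882e+8)
S/81762 = (1466458448/3)/81762 = (1466458448/3)*(1/81762) = 733229224/122643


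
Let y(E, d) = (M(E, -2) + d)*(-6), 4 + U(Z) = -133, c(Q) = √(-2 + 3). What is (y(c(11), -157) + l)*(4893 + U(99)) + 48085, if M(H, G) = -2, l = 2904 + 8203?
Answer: 57410201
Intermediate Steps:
l = 11107
c(Q) = 1 (c(Q) = √1 = 1)
U(Z) = -137 (U(Z) = -4 - 133 = -137)
y(E, d) = 12 - 6*d (y(E, d) = (-2 + d)*(-6) = 12 - 6*d)
(y(c(11), -157) + l)*(4893 + U(99)) + 48085 = ((12 - 6*(-157)) + 11107)*(4893 - 137) + 48085 = ((12 + 942) + 11107)*4756 + 48085 = (954 + 11107)*4756 + 48085 = 12061*4756 + 48085 = 57362116 + 48085 = 57410201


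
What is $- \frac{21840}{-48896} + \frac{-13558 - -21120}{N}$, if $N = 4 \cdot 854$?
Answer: $\frac{3471539}{1304912} \approx 2.6604$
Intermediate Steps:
$N = 3416$
$- \frac{21840}{-48896} + \frac{-13558 - -21120}{N} = - \frac{21840}{-48896} + \frac{-13558 - -21120}{3416} = \left(-21840\right) \left(- \frac{1}{48896}\right) + \left(-13558 + 21120\right) \frac{1}{3416} = \frac{1365}{3056} + 7562 \cdot \frac{1}{3416} = \frac{1365}{3056} + \frac{3781}{1708} = \frac{3471539}{1304912}$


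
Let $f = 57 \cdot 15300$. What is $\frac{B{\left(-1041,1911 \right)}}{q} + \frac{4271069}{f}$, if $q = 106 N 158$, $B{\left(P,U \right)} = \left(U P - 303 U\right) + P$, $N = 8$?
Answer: $- \frac{417135158401}{29211861600} \approx -14.28$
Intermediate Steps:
$B{\left(P,U \right)} = P - 303 U + P U$ ($B{\left(P,U \right)} = \left(P U - 303 U\right) + P = \left(- 303 U + P U\right) + P = P - 303 U + P U$)
$f = 872100$
$q = 133984$ ($q = 106 \cdot 8 \cdot 158 = 848 \cdot 158 = 133984$)
$\frac{B{\left(-1041,1911 \right)}}{q} + \frac{4271069}{f} = \frac{-1041 - 579033 - 1989351}{133984} + \frac{4271069}{872100} = \left(-1041 - 579033 - 1989351\right) \frac{1}{133984} + 4271069 \cdot \frac{1}{872100} = \left(-2569425\right) \frac{1}{133984} + \frac{4271069}{872100} = - \frac{2569425}{133984} + \frac{4271069}{872100} = - \frac{417135158401}{29211861600}$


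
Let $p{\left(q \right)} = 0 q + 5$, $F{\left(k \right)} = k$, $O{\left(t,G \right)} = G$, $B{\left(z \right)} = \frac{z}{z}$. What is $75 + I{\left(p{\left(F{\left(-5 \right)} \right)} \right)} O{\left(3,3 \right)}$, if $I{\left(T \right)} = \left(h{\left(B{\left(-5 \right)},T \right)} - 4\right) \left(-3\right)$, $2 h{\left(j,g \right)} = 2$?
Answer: $102$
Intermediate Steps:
$B{\left(z \right)} = 1$
$h{\left(j,g \right)} = 1$ ($h{\left(j,g \right)} = \frac{1}{2} \cdot 2 = 1$)
$p{\left(q \right)} = 5$ ($p{\left(q \right)} = 0 + 5 = 5$)
$I{\left(T \right)} = 9$ ($I{\left(T \right)} = \left(1 - 4\right) \left(-3\right) = \left(-3\right) \left(-3\right) = 9$)
$75 + I{\left(p{\left(F{\left(-5 \right)} \right)} \right)} O{\left(3,3 \right)} = 75 + 9 \cdot 3 = 75 + 27 = 102$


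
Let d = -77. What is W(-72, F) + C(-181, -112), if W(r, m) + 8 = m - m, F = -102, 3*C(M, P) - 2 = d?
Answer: -33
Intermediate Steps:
C(M, P) = -25 (C(M, P) = ⅔ + (⅓)*(-77) = ⅔ - 77/3 = -25)
W(r, m) = -8 (W(r, m) = -8 + (m - m) = -8 + 0 = -8)
W(-72, F) + C(-181, -112) = -8 - 25 = -33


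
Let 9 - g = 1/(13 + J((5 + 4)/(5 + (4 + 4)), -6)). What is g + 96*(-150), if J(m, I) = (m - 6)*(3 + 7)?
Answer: -7497698/521 ≈ -14391.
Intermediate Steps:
J(m, I) = -60 + 10*m (J(m, I) = (-6 + m)*10 = -60 + 10*m)
g = 4702/521 (g = 9 - 1/(13 + (-60 + 10*((5 + 4)/(5 + (4 + 4))))) = 9 - 1/(13 + (-60 + 10*(9/(5 + 8)))) = 9 - 1/(13 + (-60 + 10*(9/13))) = 9 - 1/(13 + (-60 + 90/13)) = 9 - 1/(13 - 690/13) = 9 - 1/(-521/13) = 9 - 1*(-13/521) = 9 + 13/521 = 4702/521 ≈ 9.0249)
g + 96*(-150) = 4702/521 + 96*(-150) = 4702/521 - 14400 = -7497698/521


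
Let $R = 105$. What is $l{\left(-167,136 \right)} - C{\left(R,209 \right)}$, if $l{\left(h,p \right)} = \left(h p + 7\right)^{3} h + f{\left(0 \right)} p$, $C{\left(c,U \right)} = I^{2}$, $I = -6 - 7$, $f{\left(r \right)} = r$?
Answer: $1954703946788206$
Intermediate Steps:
$I = -13$
$C{\left(c,U \right)} = 169$ ($C{\left(c,U \right)} = \left(-13\right)^{2} = 169$)
$l{\left(h,p \right)} = h \left(7 + h p\right)^{3}$ ($l{\left(h,p \right)} = \left(h p + 7\right)^{3} h + 0 p = \left(7 + h p\right)^{3} h + 0 = h \left(7 + h p\right)^{3} + 0 = h \left(7 + h p\right)^{3}$)
$l{\left(-167,136 \right)} - C{\left(R,209 \right)} = - 167 \left(7 - 22712\right)^{3} - 169 = - 167 \left(-22705\right)^{3} - 169 = \left(-167\right) \left(-11704814052625\right) - 169 = 1954703946788375 - 169 = 1954703946788206$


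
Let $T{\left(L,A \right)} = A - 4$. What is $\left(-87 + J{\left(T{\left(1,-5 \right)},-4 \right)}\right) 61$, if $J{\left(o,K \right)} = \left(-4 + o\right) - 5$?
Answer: $-6405$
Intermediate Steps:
$T{\left(L,A \right)} = -4 + A$ ($T{\left(L,A \right)} = A - 4 = -4 + A$)
$J{\left(o,K \right)} = -9 + o$
$\left(-87 + J{\left(T{\left(1,-5 \right)},-4 \right)}\right) 61 = \left(-87 - 18\right) 61 = \left(-105\right) 61 = -6405$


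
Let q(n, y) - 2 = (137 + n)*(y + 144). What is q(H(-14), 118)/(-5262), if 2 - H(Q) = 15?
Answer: -5415/877 ≈ -6.1745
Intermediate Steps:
H(Q) = -13 (H(Q) = 2 - 1*15 = 2 - 15 = -13)
q(n, y) = 2 + (137 + n)*(144 + y) (q(n, y) = 2 + (137 + n)*(y + 144) = 2 + (137 + n)*(144 + y))
q(H(-14), 118)/(-5262) = (19730 + 137*118 + 144*(-13) - 13*118)/(-5262) = (19730 + 16166 - 1872 - 1534)*(-1/5262) = 32490*(-1/5262) = -5415/877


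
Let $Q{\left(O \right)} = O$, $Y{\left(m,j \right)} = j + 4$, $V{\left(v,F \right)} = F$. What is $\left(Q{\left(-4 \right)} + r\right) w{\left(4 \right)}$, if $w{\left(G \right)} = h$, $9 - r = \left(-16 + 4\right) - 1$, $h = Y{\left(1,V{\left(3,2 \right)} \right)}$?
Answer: $108$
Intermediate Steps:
$Y{\left(m,j \right)} = 4 + j$
$h = 6$ ($h = 4 + 2 = 6$)
$r = 22$ ($r = 9 - \left(\left(-16 + 4\right) - 1\right) = 9 - \left(-12 - 1\right) = 9 - -13 = 9 + 13 = 22$)
$w{\left(G \right)} = 6$
$\left(Q{\left(-4 \right)} + r\right) w{\left(4 \right)} = \left(-4 + 22\right) 6 = 18 \cdot 6 = 108$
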